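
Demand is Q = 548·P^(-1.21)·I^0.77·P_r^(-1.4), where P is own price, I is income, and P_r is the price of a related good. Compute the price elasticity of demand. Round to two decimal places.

-1.21

For a Cobb–Douglas (constant-elasticity) form Q = A·P^α·…, the elasticity with respect to P equals the exponent α at every point.
Here the exponent on P is -1.21, so the price elasticity of demand is -1.21.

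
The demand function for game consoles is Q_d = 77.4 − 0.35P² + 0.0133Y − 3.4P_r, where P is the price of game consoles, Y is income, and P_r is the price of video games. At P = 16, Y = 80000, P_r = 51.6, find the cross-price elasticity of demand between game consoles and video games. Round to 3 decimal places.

-0.200

At the given point, Q_d = 77.4 − 0.35(16)² + 0.0133(80000) − 3.4(51.6) = 77.4 − 89.6 + 1064 − 175.44 = 876.36.
∂Q_d/∂P_r = −3.4, so E_xy = -3.4·(51.6/876.36) ≈ -0.200.
E_xy < 0: the goods are complements.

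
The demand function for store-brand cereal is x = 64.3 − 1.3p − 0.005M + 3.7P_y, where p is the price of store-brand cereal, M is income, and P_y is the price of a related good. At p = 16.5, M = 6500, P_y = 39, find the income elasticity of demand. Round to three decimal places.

At the given point, x = 64.3 − 1.3(16.5) − 0.005(6500) + 3.7(39) = 64.3 − 21.45 − 32.5 + 144.3 = 154.65.
∂x/∂M = −0.005, so E_I = -0.005·(6500/154.65) ≈ -0.210.
E_I < 0: inferior good.

-0.210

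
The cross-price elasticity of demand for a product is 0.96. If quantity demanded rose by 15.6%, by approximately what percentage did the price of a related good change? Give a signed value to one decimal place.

16.3

%ΔQ ≈ E × %ΔP_y ⇒ %ΔP_y = %ΔQ / E = (15.6%)/(0.96) ≈ 16.3%.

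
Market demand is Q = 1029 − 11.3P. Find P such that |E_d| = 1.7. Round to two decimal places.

57.34

Set −bP/(a − bP) = −1.7 ⇒ bP = 1.7(a − bP) ⇒ bP(1+1.7) = 1.7·a.
P = 1.7·1029/(11.3·2.7) ≈ 57.34.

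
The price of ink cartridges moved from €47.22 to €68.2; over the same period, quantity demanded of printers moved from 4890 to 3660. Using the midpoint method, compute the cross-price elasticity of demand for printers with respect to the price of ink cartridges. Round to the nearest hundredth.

-0.79

%ΔQ_x = (3660 − 4890)/[(4890+3660)/2] = -1230/4275 ≈ -0.2877.
%ΔP_y = (68.2 − 47.22)/[(47.22+68.2)/2] ≈ 0.3635.
E_xy = -0.2877/0.3635 ≈ -0.79.
E_xy < 0, so printers and ink cartridges are complements.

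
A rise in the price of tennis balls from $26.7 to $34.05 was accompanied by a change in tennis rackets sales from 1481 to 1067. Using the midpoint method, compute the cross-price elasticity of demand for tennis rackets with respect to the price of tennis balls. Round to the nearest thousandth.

-1.343

%ΔQ_x = (1067 − 1481)/[(1481+1067)/2] = -414/1274 ≈ -0.3250.
%ΔP_y = (34.05 − 26.7)/[(26.7+34.05)/2] ≈ 0.2420.
E_xy = -0.3250/0.2420 ≈ -1.343.
E_xy < 0, so tennis rackets and tennis balls are complements.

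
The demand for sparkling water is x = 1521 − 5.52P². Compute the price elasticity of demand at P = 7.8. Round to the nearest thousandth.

At P = 7.8, x = 1185.1632.
dx/dP = −2·5.52·P = −86.112.
Point elasticity E = (dx/dP)·(P/x) = -86.112 × 7.8/1185.1632 ≈ -0.567.
|E| < 1, so demand is inelastic at this price.

-0.567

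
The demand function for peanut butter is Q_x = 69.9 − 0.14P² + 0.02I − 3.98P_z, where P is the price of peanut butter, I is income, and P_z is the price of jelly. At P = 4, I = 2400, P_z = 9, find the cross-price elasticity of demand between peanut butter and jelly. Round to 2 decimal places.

-0.45

Substituting, Q_x = 69.9 − 0.14(4)² + 0.02(2400) − 3.98(9) = 69.9 − 2.24 + 48 − 35.82 = 79.84.
∂Q_x/∂P_z = −3.98, so E_xy = -3.98·(9/79.84) ≈ -0.45.
E_xy < 0: the goods are complements.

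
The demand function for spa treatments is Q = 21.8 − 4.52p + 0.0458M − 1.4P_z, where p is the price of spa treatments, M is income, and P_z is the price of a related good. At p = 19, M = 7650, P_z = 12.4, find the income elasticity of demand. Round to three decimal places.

1.303

First evaluate Q: 21.8 − 4.52(19) + 0.0458(7650) − 1.4(12.4) = 21.8 − 85.88 + 350.37 − 17.36 = 268.93.
∂Q/∂M = +0.0458, so E_I = 0.0458·(7650/268.93) ≈ 1.303.
E_I > 1: normal good (luxury).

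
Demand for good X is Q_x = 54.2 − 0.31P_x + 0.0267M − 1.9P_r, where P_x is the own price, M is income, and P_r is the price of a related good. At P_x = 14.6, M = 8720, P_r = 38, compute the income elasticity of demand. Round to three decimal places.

First evaluate Q_x: 54.2 − 0.31(14.6) + 0.0267(8720) − 1.9(38) = 54.2 − 4.526 + 232.824 − 72.2 = 210.298.
∂Q_x/∂M = +0.0267, so E_I = 0.0267·(8720/210.298) ≈ 1.107.
E_I > 1: normal good (luxury).

1.107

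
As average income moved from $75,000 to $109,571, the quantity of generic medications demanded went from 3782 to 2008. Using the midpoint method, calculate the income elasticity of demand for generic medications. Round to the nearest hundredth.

%ΔQ = (2008 − 3782)/[(3782+2008)/2] = -1774/2895 ≈ -0.6128.
%ΔI = (109,571 − 75,000)/[(75,000+109,571)/2] = 34571/92285.5 ≈ 0.3746.
E_I = %ΔQ/%ΔI ≈ -1.64.
E_I < 0: inferior good.

-1.64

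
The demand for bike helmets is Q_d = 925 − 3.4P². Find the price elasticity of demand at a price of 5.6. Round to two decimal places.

At P = 5.6, Q_d = 818.376.
dQ_d/dP = −2·3.4·P = −38.08.
Point elasticity E = (dQ_d/dP)·(P/Q_d) = -38.08 × 5.6/818.376 ≈ -0.26.
|E| < 1, so demand is inelastic at this price.

-0.26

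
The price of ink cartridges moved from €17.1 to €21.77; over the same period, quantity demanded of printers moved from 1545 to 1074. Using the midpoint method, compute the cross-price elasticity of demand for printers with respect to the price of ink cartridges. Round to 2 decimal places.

-1.50

%ΔQ_x = (1074 − 1545)/[(1545+1074)/2] = -471/1309.5 ≈ -0.3597.
%ΔP_y = (21.77 − 17.1)/[(17.1+21.77)/2] ≈ 0.2403.
E_xy = -0.3597/0.2403 ≈ -1.50.
E_xy < 0, so printers and ink cartridges are complements.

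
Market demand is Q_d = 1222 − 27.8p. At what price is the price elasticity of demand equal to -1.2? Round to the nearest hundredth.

Set −bp/(a − bp) = −1.2 ⇒ bp = 1.2(a − bp) ⇒ bp(1+1.2) = 1.2·a.
p = 1.2·1222/(27.8·2.2) ≈ 23.98.

23.98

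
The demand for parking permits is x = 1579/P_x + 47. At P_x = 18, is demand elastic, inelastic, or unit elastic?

At P_x = 18, x = 134.7222.
dx/dP_x = −1579/P_x² = −4.8735.
Point elasticity E = (dx/dP_x)·(P_x/x) = -4.8735 × 18/134.7222 ≈ -0.651.
|E| ≈ 0.651 < 1, so demand is inelastic.

inelastic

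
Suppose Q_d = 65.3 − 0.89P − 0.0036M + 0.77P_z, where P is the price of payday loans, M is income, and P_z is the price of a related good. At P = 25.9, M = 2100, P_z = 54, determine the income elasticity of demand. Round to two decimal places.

At the given point, Q_d = 65.3 − 0.89(25.9) − 0.0036(2100) + 0.77(54) = 65.3 − 23.051 − 7.56 + 41.58 = 76.269.
∂Q_d/∂M = −0.0036, so E_I = -0.0036·(2100/76.269) ≈ -0.10.
E_I < 0: inferior good.

-0.10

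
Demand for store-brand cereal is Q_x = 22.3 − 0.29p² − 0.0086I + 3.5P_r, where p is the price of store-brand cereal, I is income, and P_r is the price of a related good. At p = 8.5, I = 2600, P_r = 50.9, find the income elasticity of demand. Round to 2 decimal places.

-0.14

At the given point, Q_x = 22.3 − 0.29(8.5)² − 0.0086(2600) + 3.5(50.9) = 22.3 − 20.9525 − 22.36 + 178.15 = 157.1375.
∂Q_x/∂I = −0.0086, so E_I = -0.0086·(2600/157.1375) ≈ -0.14.
E_I < 0: inferior good.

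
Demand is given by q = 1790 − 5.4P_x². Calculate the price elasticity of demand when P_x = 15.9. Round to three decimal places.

At P_x = 15.9, q = 424.826.
dq/dP_x = −2·5.4·P_x = −171.72.
Point elasticity E = (dq/dP_x)·(P_x/q) = -171.72 × 15.9/424.826 ≈ -6.427.
|E| > 1, so demand is elastic at this price.

-6.427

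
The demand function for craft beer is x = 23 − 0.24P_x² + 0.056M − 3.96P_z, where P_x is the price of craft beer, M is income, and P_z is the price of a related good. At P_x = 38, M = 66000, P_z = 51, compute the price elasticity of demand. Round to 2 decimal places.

-0.22

Evaluating quantity at (P_x, M, P_z) gives x = 23 − 0.24(38)² + 0.056(66000) − 3.96(51) = 23 − 346.56 + 3696 − 201.96 = 3170.48.
∂x/∂P_x = −2·0.24·P_x = -18.24, so E_p = -18.24·(38/3170.48) ≈ -0.22.
|E_p| < 1: demand is inelastic.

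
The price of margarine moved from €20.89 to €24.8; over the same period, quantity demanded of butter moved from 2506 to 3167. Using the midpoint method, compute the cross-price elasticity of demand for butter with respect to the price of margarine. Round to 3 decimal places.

1.362

%ΔQ_x = (3167 − 2506)/[(2506+3167)/2] = 661/2836.5 ≈ 0.2330.
%ΔP_y = (24.8 − 20.89)/[(20.89+24.8)/2] ≈ 0.1712.
E_xy = 0.2330/0.1712 ≈ 1.362.
E_xy > 0, so butter and margarine are substitutes.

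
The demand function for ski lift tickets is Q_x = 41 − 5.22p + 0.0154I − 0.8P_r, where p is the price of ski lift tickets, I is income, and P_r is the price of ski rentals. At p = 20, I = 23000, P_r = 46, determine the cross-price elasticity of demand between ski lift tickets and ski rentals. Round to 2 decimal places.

-0.14

At the given point, Q_x = 41 − 5.22(20) + 0.0154(23000) − 0.8(46) = 41 − 104.4 + 354.2 − 36.8 = 254.
∂Q_x/∂P_r = −0.8, so E_xy = -0.8·(46/254) ≈ -0.14.
E_xy < 0: the goods are complements.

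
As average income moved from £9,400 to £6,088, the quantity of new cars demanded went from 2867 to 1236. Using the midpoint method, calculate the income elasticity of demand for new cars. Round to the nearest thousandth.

%ΔQ = (1236 − 2867)/[(2867+1236)/2] = -1631/2051.5 ≈ -0.7950.
%ΔI = (6,088 − 9,400)/[(9,400+6,088)/2] = -3312/7744 ≈ -0.4277.
E_I = %ΔQ/%ΔI ≈ 1.859.
E_I > 1: normal good (luxury).

1.859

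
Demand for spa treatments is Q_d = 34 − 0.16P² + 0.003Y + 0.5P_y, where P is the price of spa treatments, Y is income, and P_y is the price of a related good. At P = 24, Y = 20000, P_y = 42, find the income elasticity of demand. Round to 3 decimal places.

2.627

Q_d = 34 − 0.16(24)² + 0.003(20000) + 0.5(42) = 34 − 92.16 + 60 + 21 = 22.84.
∂Q_d/∂Y = +0.003, so E_I = 0.003·(20000/22.84) ≈ 2.627.
E_I > 1: normal good (luxury).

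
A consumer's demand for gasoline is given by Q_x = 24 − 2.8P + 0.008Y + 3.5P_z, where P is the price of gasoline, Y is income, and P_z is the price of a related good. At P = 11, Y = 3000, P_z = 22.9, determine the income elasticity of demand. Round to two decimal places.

0.25

Evaluating quantity at (P, Y, P_z) gives Q_x = 24 − 2.8(11) + 0.008(3000) + 3.5(22.9) = 24 − 30.8 + 24 + 80.15 = 97.35.
∂Q_x/∂Y = +0.008, so E_I = 0.008·(3000/97.35) ≈ 0.25.
E_I ∈ (0,1): normal good (necessity).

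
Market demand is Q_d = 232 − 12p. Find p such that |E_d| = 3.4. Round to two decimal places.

Set −bp/(a − bp) = −3.4 ⇒ bp = 3.4(a − bp) ⇒ bp(1+3.4) = 3.4·a.
p = 3.4·232/(12·4.4) ≈ 14.94.

14.94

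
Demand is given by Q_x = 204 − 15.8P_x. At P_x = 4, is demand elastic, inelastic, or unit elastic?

inelastic

At P_x = 4, Q_x = 140.8.
dQ_x/dP_x = −15.8.
Point elasticity E = (dQ_x/dP_x)·(P_x/Q_x) = -15.8 × 4/140.8 ≈ -0.449.
|E| ≈ 0.449 < 1, so demand is inelastic.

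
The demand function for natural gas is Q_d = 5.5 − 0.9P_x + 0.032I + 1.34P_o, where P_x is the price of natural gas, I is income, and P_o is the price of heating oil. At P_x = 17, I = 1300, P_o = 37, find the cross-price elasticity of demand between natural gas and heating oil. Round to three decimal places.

0.609

Q_d = 5.5 − 0.9(17) + 0.032(1300) + 1.34(37) = 5.5 − 15.3 + 41.6 + 49.58 = 81.38.
∂Q_d/∂P_o = +1.34, so E_xy = 1.34·(37/81.38) ≈ 0.609.
E_xy > 0: the goods are substitutes.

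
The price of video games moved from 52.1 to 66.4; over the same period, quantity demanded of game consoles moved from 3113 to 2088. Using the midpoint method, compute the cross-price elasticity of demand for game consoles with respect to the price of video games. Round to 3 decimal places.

%ΔQ_x = (2088 − 3113)/[(3113+2088)/2] = -1025/2600.5 ≈ -0.3942.
%ΔP_y = (66.4 − 52.1)/[(52.1+66.4)/2] ≈ 0.2414.
E_xy = -0.3942/0.2414 ≈ -1.633.
E_xy < 0, so game consoles and video games are complements.

-1.633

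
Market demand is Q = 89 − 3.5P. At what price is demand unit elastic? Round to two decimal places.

12.71

For linear demand Q = a − bP, E = −bP/(a − bP). |E| = 1 ⇒ bP = a − bP ⇒ P = a/(2b).
P = 89/(2·3.5) ≈ 12.71.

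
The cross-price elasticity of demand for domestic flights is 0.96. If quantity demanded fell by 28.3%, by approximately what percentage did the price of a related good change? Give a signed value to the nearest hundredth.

%ΔQ ≈ E × %ΔP_y ⇒ %ΔP_y = %ΔQ / E = (-28.3%)/(0.96) ≈ -29.48%.

-29.48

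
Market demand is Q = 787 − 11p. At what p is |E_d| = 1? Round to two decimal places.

35.77

For linear demand Q = a − bp, E = −bp/(a − bp). |E| = 1 ⇒ bp = a − bp ⇒ p = a/(2b).
p = 787/(2·11) ≈ 35.77.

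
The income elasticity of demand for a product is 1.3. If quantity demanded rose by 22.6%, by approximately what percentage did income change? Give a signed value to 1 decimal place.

%ΔQ ≈ E × %ΔI ⇒ %ΔI = %ΔQ / E = (22.6%)/(1.3) ≈ 17.4%.

17.4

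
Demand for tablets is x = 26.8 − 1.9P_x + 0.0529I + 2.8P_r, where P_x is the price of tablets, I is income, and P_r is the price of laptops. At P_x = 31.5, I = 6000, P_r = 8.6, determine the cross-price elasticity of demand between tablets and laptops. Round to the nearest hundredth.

0.08

Substituting, x = 26.8 − 1.9(31.5) + 0.0529(6000) + 2.8(8.6) = 26.8 − 59.85 + 317.4 + 24.08 = 308.43.
∂x/∂P_r = +2.8, so E_xy = 2.8·(8.6/308.43) ≈ 0.08.
E_xy > 0: the goods are substitutes.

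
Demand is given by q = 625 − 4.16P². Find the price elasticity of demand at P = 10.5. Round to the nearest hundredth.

-5.51

At P = 10.5, q = 166.36.
dq/dP = −2·4.16·P = −87.36.
Point elasticity E = (dq/dP)·(P/q) = -87.36 × 10.5/166.36 ≈ -5.51.
|E| > 1, so demand is elastic at this price.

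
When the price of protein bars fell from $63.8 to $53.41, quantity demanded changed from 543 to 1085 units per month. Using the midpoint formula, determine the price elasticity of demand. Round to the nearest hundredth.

%ΔQ = (1085 − 543)/[(543 + 1085)/2] = 542/814 ≈ 0.6658.
%Δp = (53.41 − 63.8)/[(63.8 + 53.41)/2] = -10.39/58.605 ≈ -0.1773.
Arc elasticity E = %ΔQ/%Δp ≈ 0.6658/-0.1773 ≈ -3.76.
|E| > 1: demand is elastic over this range.

-3.76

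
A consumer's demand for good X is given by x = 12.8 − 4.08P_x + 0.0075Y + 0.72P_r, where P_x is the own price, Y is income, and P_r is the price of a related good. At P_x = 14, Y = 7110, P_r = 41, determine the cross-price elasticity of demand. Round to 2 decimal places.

0.77

First evaluate x: 12.8 − 4.08(14) + 0.0075(7110) + 0.72(41) = 12.8 − 57.12 + 53.325 + 29.52 = 38.525.
∂x/∂P_r = +0.72, so E_xy = 0.72·(41/38.525) ≈ 0.77.
E_xy > 0: the goods are substitutes.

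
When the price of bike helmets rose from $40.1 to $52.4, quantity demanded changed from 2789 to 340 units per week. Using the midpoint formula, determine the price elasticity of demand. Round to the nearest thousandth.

-5.886

%ΔQ = (340 − 2789)/[(2789 + 340)/2] = -2449/1564.5 ≈ -1.5654.
%Δp = (52.4 − 40.1)/[(40.1 + 52.4)/2] = 12.3/46.25 ≈ 0.2659.
Arc elasticity E = %ΔQ/%Δp ≈ -1.5654/0.2659 ≈ -5.886.
|E| > 1: demand is elastic over this range.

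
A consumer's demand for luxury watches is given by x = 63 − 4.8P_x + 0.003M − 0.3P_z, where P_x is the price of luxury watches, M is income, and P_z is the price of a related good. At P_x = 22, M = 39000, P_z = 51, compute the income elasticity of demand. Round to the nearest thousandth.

Evaluating quantity at (P_x, M, P_z) gives x = 63 − 4.8(22) + 0.003(39000) − 0.3(51) = 63 − 105.6 + 117 − 15.3 = 59.1.
∂x/∂M = +0.003, so E_I = 0.003·(39000/59.1) ≈ 1.980.
E_I > 1: normal good (luxury).

1.980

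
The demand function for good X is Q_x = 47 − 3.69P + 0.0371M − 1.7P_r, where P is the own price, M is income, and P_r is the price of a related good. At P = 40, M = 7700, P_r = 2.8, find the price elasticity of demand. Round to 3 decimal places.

-0.819

Q_x = 47 − 3.69(40) + 0.0371(7700) − 1.7(2.8) = 47 − 147.6 + 285.67 − 4.76 = 180.31.
∂Q_x/∂P = −3.69, so E_p = (−3.69)·(40/180.31) ≈ -0.819.
|E_p| < 1: demand is inelastic.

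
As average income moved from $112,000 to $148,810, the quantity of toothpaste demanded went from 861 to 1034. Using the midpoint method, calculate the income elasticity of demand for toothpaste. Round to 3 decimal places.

0.647

%ΔQ = (1034 − 861)/[(861+1034)/2] = 173/947.5 ≈ 0.1826.
%ΔM = (148,810 − 112,000)/[(112,000+148,810)/2] = 36810/130405 ≈ 0.2823.
E_I = %ΔQ/%ΔM ≈ 0.647.
E_I ∈ (0,1): normal good (necessity).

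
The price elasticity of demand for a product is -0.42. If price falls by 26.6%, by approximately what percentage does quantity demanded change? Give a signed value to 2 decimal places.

%ΔQ ≈ E × %ΔP = (-0.42) × (-26.6%) ≈ 11.17%.

11.17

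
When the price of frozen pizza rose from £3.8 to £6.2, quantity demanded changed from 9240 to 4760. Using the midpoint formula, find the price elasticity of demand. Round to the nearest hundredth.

-1.33

%ΔQ = (4760 − 9240)/[(9240 + 4760)/2] = -4480/7000 ≈ -0.6400.
%Δp = (6.2 − 3.8)/[(3.8 + 6.2)/2] = 2.4/5 ≈ 0.4800.
Arc elasticity E = %ΔQ/%Δp ≈ -0.6400/0.4800 ≈ -1.33.
|E| > 1: demand is elastic over this range.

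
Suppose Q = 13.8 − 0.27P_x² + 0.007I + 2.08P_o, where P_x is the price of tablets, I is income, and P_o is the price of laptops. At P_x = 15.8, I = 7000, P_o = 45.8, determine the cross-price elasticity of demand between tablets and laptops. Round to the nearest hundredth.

1.05

Substituting, Q = 13.8 − 0.27(15.8)² + 0.007(7000) + 2.08(45.8) = 13.8 − 67.4028 + 49 + 95.264 = 90.6612.
∂Q/∂P_o = +2.08, so E_xy = 2.08·(45.8/90.6612) ≈ 1.05.
E_xy > 0: the goods are substitutes.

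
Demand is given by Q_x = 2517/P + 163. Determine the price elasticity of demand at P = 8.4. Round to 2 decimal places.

-0.65

At P = 8.4, Q_x = 462.6429.
dQ_x/dP = −2517/P² = −35.6718.
Point elasticity E = (dQ_x/dP)·(P/Q_x) = -35.6718 × 8.4/462.6429 ≈ -0.65.
|E| < 1, so demand is inelastic at this price.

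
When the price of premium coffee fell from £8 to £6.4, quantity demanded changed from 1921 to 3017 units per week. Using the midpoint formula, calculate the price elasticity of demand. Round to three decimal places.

-1.998

%ΔQ = (3017 − 1921)/[(1921 + 3017)/2] = 1096/2469 ≈ 0.4439.
%ΔP = (6.4 − 8)/[(8 + 6.4)/2] = -1.6/7.2 ≈ -0.2222.
Arc elasticity E = %ΔQ/%ΔP ≈ 0.4439/-0.2222 ≈ -1.998.
|E| > 1: demand is elastic over this range.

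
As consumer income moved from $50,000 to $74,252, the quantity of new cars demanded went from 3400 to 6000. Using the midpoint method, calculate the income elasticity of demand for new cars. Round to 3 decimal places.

%ΔQ = (6000 − 3400)/[(3400+6000)/2] = 2600/4700 ≈ 0.5532.
%ΔM = (74,252 − 50,000)/[(50,000+74,252)/2] = 24252/62126 ≈ 0.3904.
E_I = %ΔQ/%ΔM ≈ 1.417.
E_I > 1: normal good (luxury).

1.417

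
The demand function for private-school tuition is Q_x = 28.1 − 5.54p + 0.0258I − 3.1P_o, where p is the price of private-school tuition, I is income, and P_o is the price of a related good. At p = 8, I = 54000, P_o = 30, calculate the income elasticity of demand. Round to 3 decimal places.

At the given point, Q_x = 28.1 − 5.54(8) + 0.0258(54000) − 3.1(30) = 28.1 − 44.32 + 1393.2 − 93 = 1283.98.
∂Q_x/∂I = +0.0258, so E_I = 0.0258·(54000/1283.98) ≈ 1.085.
E_I > 1: normal good (luxury).

1.085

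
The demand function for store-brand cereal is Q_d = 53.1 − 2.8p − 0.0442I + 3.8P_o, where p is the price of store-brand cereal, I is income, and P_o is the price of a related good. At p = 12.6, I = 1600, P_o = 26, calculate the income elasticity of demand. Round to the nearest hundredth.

At the given point, Q_d = 53.1 − 2.8(12.6) − 0.0442(1600) + 3.8(26) = 53.1 − 35.28 − 70.72 + 98.8 = 45.9.
∂Q_d/∂I = −0.0442, so E_I = -0.0442·(1600/45.9) ≈ -1.54.
E_I < 0: inferior good.

-1.54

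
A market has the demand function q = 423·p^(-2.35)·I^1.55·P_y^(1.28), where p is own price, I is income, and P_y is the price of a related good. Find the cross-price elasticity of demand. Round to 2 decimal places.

1.28

For a Cobb–Douglas (constant-elasticity) form q = A·P_y^α·…, the elasticity with respect to P_y equals the exponent α at every point.
Here the exponent on P_y is 1.28, so the cross-price elasticity of demand is 1.28.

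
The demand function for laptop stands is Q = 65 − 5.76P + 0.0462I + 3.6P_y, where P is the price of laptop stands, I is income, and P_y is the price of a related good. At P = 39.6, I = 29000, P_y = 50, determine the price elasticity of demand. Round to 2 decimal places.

First evaluate Q: 65 − 5.76(39.6) + 0.0462(29000) + 3.6(50) = 65 − 228.096 + 1339.8 + 180 = 1356.704.
∂Q/∂P = −5.76, so E_p = (−5.76)·(39.6/1356.704) ≈ -0.17.
|E_p| < 1: demand is inelastic.

-0.17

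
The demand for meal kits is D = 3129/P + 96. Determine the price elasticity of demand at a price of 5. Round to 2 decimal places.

At P = 5, D = 721.8.
dD/dP = −3129/P² = −125.16.
Point elasticity E = (dD/dP)·(P/D) = -125.16 × 5/721.8 ≈ -0.87.
|E| < 1, so demand is inelastic at this price.

-0.87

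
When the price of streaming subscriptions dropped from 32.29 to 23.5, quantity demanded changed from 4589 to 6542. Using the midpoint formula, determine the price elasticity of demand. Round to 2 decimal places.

-1.11

%ΔQ = (6542 − 4589)/[(4589 + 6542)/2] = 1953/5565.5 ≈ 0.3509.
%ΔP = (23.5 − 32.29)/[(32.29 + 23.5)/2] = -8.79/27.895 ≈ -0.3151.
Arc elasticity E = %ΔQ/%ΔP ≈ 0.3509/-0.3151 ≈ -1.11.
|E| > 1: demand is elastic over this range.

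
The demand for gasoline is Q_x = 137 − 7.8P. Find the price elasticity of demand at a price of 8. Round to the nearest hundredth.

At P = 8, Q_x = 74.6.
dQ_x/dP = −7.8.
Point elasticity E = (dQ_x/dP)·(P/Q_x) = -7.8 × 8/74.6 ≈ -0.84.
|E| < 1, so demand is inelastic at this price.

-0.84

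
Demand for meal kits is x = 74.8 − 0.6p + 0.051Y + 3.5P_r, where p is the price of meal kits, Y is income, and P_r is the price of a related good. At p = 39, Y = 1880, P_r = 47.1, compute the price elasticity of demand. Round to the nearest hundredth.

Evaluating quantity at (p, Y, P_r) gives x = 74.8 − 0.6(39) + 0.051(1880) + 3.5(47.1) = 74.8 − 23.4 + 95.88 + 164.85 = 312.13.
∂x/∂p = −0.6, so E_p = (−0.6)·(39/312.13) ≈ -0.07.
|E_p| < 1: demand is inelastic.

-0.07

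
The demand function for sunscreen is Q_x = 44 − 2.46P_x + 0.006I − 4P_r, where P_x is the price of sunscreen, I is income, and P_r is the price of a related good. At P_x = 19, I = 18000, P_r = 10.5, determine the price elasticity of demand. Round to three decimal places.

-0.739

First evaluate Q_x: 44 − 2.46(19) + 0.006(18000) − 4(10.5) = 44 − 46.74 + 108 − 42 = 63.26.
∂Q_x/∂P_x = −2.46, so E_p = (−2.46)·(19/63.26) ≈ -0.739.
|E_p| < 1: demand is inelastic.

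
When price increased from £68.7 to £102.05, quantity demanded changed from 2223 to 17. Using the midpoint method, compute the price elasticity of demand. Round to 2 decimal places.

-5.04

%ΔQ = (17 − 2223)/[(2223 + 17)/2] = -2206/1120 ≈ -1.9696.
%ΔP = (102.05 − 68.7)/[(68.7 + 102.05)/2] = 33.35/85.375 ≈ 0.3906.
Arc elasticity E = %ΔQ/%ΔP ≈ -1.9696/0.3906 ≈ -5.04.
|E| > 1: demand is elastic over this range.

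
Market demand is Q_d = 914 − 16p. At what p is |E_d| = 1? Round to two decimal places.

For linear demand Q_d = a − bp, E = −bp/(a − bp). |E| = 1 ⇒ bp = a − bp ⇒ p = a/(2b).
p = 914/(2·16) ≈ 28.56.

28.56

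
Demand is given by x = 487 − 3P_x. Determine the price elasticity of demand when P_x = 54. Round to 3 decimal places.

-0.498

At P_x = 54, x = 325.
dx/dP_x = −3.
Point elasticity E = (dx/dP_x)·(P_x/x) = -3 × 54/325 ≈ -0.498.
|E| < 1, so demand is inelastic at this price.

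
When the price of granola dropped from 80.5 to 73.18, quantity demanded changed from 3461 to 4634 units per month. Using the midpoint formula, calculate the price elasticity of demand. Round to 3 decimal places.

-3.042

%Δq = (4634 − 3461)/[(3461 + 4634)/2] = 1173/4047.5 ≈ 0.2898.
%Δp = (73.18 − 80.5)/[(80.5 + 73.18)/2] = -7.32/76.84 ≈ -0.0953.
Arc elasticity E = %Δq/%Δp ≈ 0.2898/-0.0953 ≈ -3.042.
|E| > 1: demand is elastic over this range.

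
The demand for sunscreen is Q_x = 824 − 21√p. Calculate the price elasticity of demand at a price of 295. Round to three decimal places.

At p = 295, Q_x = 463.3132.
dQ_x/dp = −21/(2√p) = −21/(2·17.1756).
Point elasticity E = (dQ_x/dp)·(p/Q_x) = -0.6113 × 295/463.3132 ≈ -0.389.
|E| < 1, so demand is inelastic at this price.

-0.389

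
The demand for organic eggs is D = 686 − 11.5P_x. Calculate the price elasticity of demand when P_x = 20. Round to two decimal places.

At P_x = 20, D = 456.
dD/dP_x = −11.5.
Point elasticity E = (dD/dP_x)·(P_x/D) = -11.5 × 20/456 ≈ -0.50.
|E| < 1, so demand is inelastic at this price.

-0.50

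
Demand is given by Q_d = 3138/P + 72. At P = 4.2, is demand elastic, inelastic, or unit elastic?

inelastic

At P = 4.2, Q_d = 819.1429.
dQ_d/dP = −3138/P² = −177.8912.
Point elasticity E = (dQ_d/dP)·(P/Q_d) = -177.8912 × 4.2/819.1429 ≈ -0.912.
|E| ≈ 0.912 < 1, so demand is inelastic.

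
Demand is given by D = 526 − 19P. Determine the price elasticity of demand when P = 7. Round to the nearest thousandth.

At P = 7, D = 393.
dD/dP = −19.
Point elasticity E = (dD/dP)·(P/D) = -19 × 7/393 ≈ -0.338.
|E| < 1, so demand is inelastic at this price.

-0.338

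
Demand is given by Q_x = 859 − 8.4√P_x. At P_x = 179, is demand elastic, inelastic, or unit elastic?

inelastic

At P_x = 179, Q_x = 746.6157.
dQ_x/dP_x = −8.4/(2√P_x) = −8.4/(2·13.3791).
Point elasticity E = (dQ_x/dP_x)·(P_x/Q_x) = -0.3139 × 179/746.6157 ≈ -0.075.
|E| ≈ 0.075 < 1, so demand is inelastic.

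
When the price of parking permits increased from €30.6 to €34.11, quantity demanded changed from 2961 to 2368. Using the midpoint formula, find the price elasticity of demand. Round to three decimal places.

-2.052

%ΔQ = (2368 − 2961)/[(2961 + 2368)/2] = -593/2664.5 ≈ -0.2226.
%Δp = (34.11 − 30.6)/[(30.6 + 34.11)/2] = 3.51/32.355 ≈ 0.1085.
Arc elasticity E = %ΔQ/%Δp ≈ -0.2226/0.1085 ≈ -2.052.
|E| > 1: demand is elastic over this range.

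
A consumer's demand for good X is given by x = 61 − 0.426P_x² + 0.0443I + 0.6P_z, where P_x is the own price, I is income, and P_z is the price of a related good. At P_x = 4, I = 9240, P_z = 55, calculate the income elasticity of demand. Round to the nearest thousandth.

0.824

Evaluating quantity at (P_x, I, P_z) gives x = 61 − 0.426(4)² + 0.0443(9240) + 0.6(55) = 61 − 6.816 + 409.332 + 33 = 496.516.
∂x/∂I = +0.0443, so E_I = 0.0443·(9240/496.516) ≈ 0.824.
E_I ∈ (0,1): normal good (necessity).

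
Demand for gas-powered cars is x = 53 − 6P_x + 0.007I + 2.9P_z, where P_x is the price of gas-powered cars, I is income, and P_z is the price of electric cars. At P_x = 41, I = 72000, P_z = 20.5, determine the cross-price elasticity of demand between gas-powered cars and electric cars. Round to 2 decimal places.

First evaluate x: 53 − 6(41) + 0.007(72000) + 2.9(20.5) = 53 − 246 + 504 + 59.45 = 370.45.
∂x/∂P_z = +2.9, so E_xy = 2.9·(20.5/370.45) ≈ 0.16.
E_xy > 0: the goods are substitutes.

0.16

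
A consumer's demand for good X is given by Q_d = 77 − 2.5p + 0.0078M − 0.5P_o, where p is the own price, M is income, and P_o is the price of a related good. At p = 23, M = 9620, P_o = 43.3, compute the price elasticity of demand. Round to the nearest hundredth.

-0.79

At the given point, Q_d = 77 − 2.5(23) + 0.0078(9620) − 0.5(43.3) = 77 − 57.5 + 75.036 − 21.65 = 72.886.
∂Q_d/∂p = −2.5, so E_p = (−2.5)·(23/72.886) ≈ -0.79.
|E_p| < 1: demand is inelastic.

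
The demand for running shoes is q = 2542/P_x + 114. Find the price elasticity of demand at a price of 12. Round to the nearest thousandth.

-0.650

At P_x = 12, q = 325.8333.
dq/dP_x = −2542/P_x² = −17.6528.
Point elasticity E = (dq/dP_x)·(P_x/q) = -17.6528 × 12/325.8333 ≈ -0.650.
|E| < 1, so demand is inelastic at this price.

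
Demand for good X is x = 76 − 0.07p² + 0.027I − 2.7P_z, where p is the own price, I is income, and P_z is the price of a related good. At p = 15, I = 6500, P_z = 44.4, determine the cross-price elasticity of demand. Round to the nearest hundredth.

-1.03

x = 76 − 0.07(15)² + 0.027(6500) − 2.7(44.4) = 76 − 15.75 + 175.5 − 119.88 = 115.87.
∂x/∂P_z = −2.7, so E_xy = -2.7·(44.4/115.87) ≈ -1.03.
E_xy < 0: the goods are complements.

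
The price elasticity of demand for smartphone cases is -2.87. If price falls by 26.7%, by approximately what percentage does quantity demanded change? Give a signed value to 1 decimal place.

%ΔQ ≈ E × %ΔP = (-2.87) × (-26.7%) ≈ 76.6%.

76.6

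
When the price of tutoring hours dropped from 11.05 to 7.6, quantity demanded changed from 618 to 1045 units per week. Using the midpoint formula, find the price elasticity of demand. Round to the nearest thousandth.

-1.388

%Δq = (1045 − 618)/[(618 + 1045)/2] = 427/831.5 ≈ 0.5135.
%ΔP = (7.6 − 11.05)/[(11.05 + 7.6)/2] = -3.45/9.325 ≈ -0.3700.
Arc elasticity E = %Δq/%ΔP ≈ 0.5135/-0.3700 ≈ -1.388.
|E| > 1: demand is elastic over this range.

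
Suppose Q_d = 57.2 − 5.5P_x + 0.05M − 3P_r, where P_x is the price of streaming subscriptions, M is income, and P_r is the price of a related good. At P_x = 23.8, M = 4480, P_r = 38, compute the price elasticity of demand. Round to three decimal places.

-3.606

At the given point, Q_d = 57.2 − 5.5(23.8) + 0.05(4480) − 3(38) = 57.2 − 130.9 + 224 − 114 = 36.3.
∂Q_d/∂P_x = −5.5, so E_p = (−5.5)·(23.8/36.3) ≈ -3.606.
|E_p| > 1: demand is elastic.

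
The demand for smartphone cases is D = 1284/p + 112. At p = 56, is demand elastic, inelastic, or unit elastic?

inelastic

At p = 56, D = 134.9286.
dD/dp = −1284/p² = −0.4094.
Point elasticity E = (dD/dp)·(p/D) = -0.4094 × 56/134.9286 ≈ -0.170.
|E| ≈ 0.170 < 1, so demand is inelastic.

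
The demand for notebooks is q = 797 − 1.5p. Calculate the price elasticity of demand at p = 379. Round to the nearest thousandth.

-2.488

At p = 379, q = 228.5.
dq/dp = −1.5.
Point elasticity E = (dq/dp)·(p/q) = -1.5 × 379/228.5 ≈ -2.488.
|E| > 1, so demand is elastic at this price.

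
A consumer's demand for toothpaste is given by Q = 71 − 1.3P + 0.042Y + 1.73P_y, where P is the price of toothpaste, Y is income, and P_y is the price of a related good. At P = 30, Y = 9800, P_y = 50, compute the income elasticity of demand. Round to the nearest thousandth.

0.776

At the given point, Q = 71 − 1.3(30) + 0.042(9800) + 1.73(50) = 71 − 39 + 411.6 + 86.5 = 530.1.
∂Q/∂Y = +0.042, so E_I = 0.042·(9800/530.1) ≈ 0.776.
E_I ∈ (0,1): normal good (necessity).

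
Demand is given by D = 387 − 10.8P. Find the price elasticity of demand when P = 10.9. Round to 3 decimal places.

-0.437

At P = 10.9, D = 269.28.
dD/dP = −10.8.
Point elasticity E = (dD/dP)·(P/D) = -10.8 × 10.9/269.28 ≈ -0.437.
|E| < 1, so demand is inelastic at this price.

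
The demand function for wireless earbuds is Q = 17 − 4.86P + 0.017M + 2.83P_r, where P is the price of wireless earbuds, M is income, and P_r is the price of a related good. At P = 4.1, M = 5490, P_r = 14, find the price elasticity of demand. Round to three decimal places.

First evaluate Q: 17 − 4.86(4.1) + 0.017(5490) + 2.83(14) = 17 − 19.926 + 93.33 + 39.62 = 130.024.
∂Q/∂P = −4.86, so E_p = (−4.86)·(4.1/130.024) ≈ -0.153.
|E_p| < 1: demand is inelastic.

-0.153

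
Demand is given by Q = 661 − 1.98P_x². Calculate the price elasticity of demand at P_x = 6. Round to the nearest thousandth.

At P_x = 6, Q = 589.72.
dQ/dP_x = −2·1.98·P_x = −23.76.
Point elasticity E = (dQ/dP_x)·(P_x/Q) = -23.76 × 6/589.72 ≈ -0.242.
|E| < 1, so demand is inelastic at this price.

-0.242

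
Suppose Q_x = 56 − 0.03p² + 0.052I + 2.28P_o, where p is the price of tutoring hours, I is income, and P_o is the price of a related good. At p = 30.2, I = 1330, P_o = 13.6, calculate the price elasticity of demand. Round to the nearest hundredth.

Q_x = 56 − 0.03(30.2)² + 0.052(1330) + 2.28(13.6) = 56 − 27.3612 + 69.16 + 31.008 = 128.8068.
∂Q_x/∂p = −2·0.03·p = -1.812, so E_p = -1.812·(30.2/128.8068) ≈ -0.42.
|E_p| < 1: demand is inelastic.

-0.42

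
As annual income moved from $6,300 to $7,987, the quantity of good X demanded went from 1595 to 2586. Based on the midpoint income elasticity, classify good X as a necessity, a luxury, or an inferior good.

luxury

%ΔQ = (2586 − 1595)/[(1595+2586)/2] = 991/2090.5 ≈ 0.4740.
%ΔI = (7,987 − 6,300)/[(6,300+7,987)/2] = 1687/7143.5 ≈ 0.2362.
E_I = %ΔQ/%ΔI ≈ 2.007.
E_I > 1: normal good (luxury).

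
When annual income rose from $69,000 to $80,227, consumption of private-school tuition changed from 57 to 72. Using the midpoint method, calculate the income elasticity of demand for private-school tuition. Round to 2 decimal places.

1.55

%ΔQ = (72 − 57)/[(57+72)/2] = 15/64.5 ≈ 0.2326.
%ΔY = (80,227 − 69,000)/[(69,000+80,227)/2] = 11227/74613.5 ≈ 0.1505.
E_I = %ΔQ/%ΔY ≈ 1.55.
E_I > 1: normal good (luxury).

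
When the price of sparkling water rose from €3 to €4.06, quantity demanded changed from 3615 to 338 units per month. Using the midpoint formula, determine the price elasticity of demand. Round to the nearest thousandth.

-5.521

%Δq = (338 − 3615)/[(3615 + 338)/2] = -3277/1976.5 ≈ -1.6580.
%ΔP = (4.06 − 3)/[(3 + 4.06)/2] = 1.06/3.53 ≈ 0.3003.
Arc elasticity E = %Δq/%ΔP ≈ -1.6580/0.3003 ≈ -5.521.
|E| > 1: demand is elastic over this range.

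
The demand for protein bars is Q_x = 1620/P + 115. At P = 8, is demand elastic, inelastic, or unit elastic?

inelastic

At P = 8, Q_x = 317.5.
dQ_x/dP = −1620/P² = −25.3125.
Point elasticity E = (dQ_x/dP)·(P/Q_x) = -25.3125 × 8/317.5 ≈ -0.638.
|E| ≈ 0.638 < 1, so demand is inelastic.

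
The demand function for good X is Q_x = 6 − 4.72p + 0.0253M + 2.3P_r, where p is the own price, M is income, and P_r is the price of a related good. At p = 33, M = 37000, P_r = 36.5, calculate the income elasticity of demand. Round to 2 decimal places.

1.08

First evaluate Q_x: 6 − 4.72(33) + 0.0253(37000) + 2.3(36.5) = 6 − 155.76 + 936.1 + 83.95 = 870.29.
∂Q_x/∂M = +0.0253, so E_I = 0.0253·(37000/870.29) ≈ 1.08.
E_I > 1: normal good (luxury).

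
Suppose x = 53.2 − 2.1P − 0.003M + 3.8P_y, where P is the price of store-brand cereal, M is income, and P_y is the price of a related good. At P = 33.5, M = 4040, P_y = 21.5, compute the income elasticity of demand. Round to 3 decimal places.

-0.231

At the given point, x = 53.2 − 2.1(33.5) − 0.003(4040) + 3.8(21.5) = 53.2 − 70.35 − 12.12 + 81.7 = 52.43.
∂x/∂M = −0.003, so E_I = -0.003·(4040/52.43) ≈ -0.231.
E_I < 0: inferior good.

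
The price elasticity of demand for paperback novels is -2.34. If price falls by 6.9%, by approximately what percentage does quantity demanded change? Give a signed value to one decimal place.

16.1

%ΔQ ≈ E × %ΔP = (-2.34) × (-6.9%) ≈ 16.1%.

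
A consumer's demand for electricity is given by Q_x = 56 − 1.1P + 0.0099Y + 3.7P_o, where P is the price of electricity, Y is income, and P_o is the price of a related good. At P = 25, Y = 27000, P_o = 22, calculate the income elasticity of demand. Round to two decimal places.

Substituting, Q_x = 56 − 1.1(25) + 0.0099(27000) + 3.7(22) = 56 − 27.5 + 267.3 + 81.4 = 377.2.
∂Q_x/∂Y = +0.0099, so E_I = 0.0099·(27000/377.2) ≈ 0.71.
E_I ∈ (0,1): normal good (necessity).

0.71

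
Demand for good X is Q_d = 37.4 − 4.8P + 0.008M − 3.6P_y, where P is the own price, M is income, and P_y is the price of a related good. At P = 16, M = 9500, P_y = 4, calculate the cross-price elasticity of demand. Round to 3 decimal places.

Q_d = 37.4 − 4.8(16) + 0.008(9500) − 3.6(4) = 37.4 − 76.8 + 76 − 14.4 = 22.2.
∂Q_d/∂P_y = −3.6, so E_xy = -3.6·(4/22.2) ≈ -0.649.
E_xy < 0: the goods are complements.

-0.649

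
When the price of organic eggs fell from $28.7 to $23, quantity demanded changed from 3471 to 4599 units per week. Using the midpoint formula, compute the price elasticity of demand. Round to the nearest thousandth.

%ΔQ = (4599 − 3471)/[(3471 + 4599)/2] = 1128/4035 ≈ 0.2796.
%ΔP = (23 − 28.7)/[(28.7 + 23)/2] = -5.7/25.85 ≈ -0.2205.
Arc elasticity E = %ΔQ/%ΔP ≈ 0.2796/-0.2205 ≈ -1.268.
|E| > 1: demand is elastic over this range.

-1.268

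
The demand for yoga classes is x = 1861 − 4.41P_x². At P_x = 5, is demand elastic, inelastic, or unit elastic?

inelastic

At P_x = 5, x = 1750.75.
dx/dP_x = −2·4.41·P_x = −44.1.
Point elasticity E = (dx/dP_x)·(P_x/x) = -44.1 × 5/1750.75 ≈ -0.126.
|E| ≈ 0.126 < 1, so demand is inelastic.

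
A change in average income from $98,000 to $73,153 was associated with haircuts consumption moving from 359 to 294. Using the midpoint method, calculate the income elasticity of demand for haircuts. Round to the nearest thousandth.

%ΔQ = (294 − 359)/[(359+294)/2] = -65/326.5 ≈ -0.1991.
%ΔI = (73,153 − 98,000)/[(98,000+73,153)/2] = -24847/85576.5 ≈ -0.2903.
E_I = %ΔQ/%ΔI ≈ 0.686.
E_I ∈ (0,1): normal good (necessity).

0.686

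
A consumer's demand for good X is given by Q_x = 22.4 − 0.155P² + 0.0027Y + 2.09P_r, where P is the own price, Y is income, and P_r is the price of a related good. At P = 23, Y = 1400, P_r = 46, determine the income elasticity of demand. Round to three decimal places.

0.094

Evaluating quantity at (P, Y, P_r) gives Q_x = 22.4 − 0.155(23)² + 0.0027(1400) + 2.09(46) = 22.4 − 81.995 + 3.78 + 96.14 = 40.325.
∂Q_x/∂Y = +0.0027, so E_I = 0.0027·(1400/40.325) ≈ 0.094.
E_I ∈ (0,1): normal good (necessity).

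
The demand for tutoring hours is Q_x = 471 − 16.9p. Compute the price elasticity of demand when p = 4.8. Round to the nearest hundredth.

At p = 4.8, Q_x = 389.88.
dQ_x/dp = −16.9.
Point elasticity E = (dQ_x/dp)·(p/Q_x) = -16.9 × 4.8/389.88 ≈ -0.21.
|E| < 1, so demand is inelastic at this price.

-0.21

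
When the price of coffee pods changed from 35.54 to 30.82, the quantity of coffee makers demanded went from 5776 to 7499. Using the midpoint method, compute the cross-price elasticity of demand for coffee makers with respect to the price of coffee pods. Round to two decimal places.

-1.82

%ΔQ_x = (7499 − 5776)/[(5776+7499)/2] = 1723/6637.5 ≈ 0.2596.
%ΔP_y = (30.82 − 35.54)/[(35.54+30.82)/2] ≈ -0.1423.
E_xy = 0.2596/-0.1423 ≈ -1.82.
E_xy < 0, so coffee makers and coffee pods are complements.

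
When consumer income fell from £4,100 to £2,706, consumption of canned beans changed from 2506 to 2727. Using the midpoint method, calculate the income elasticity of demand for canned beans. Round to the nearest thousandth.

%ΔQ = (2727 − 2506)/[(2506+2727)/2] = 221/2616.5 ≈ 0.0845.
%ΔI = (2,706 − 4,100)/[(4,100+2,706)/2] = -1394/3403 ≈ -0.4096.
E_I = %ΔQ/%ΔI ≈ -0.206.
E_I < 0: inferior good.

-0.206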